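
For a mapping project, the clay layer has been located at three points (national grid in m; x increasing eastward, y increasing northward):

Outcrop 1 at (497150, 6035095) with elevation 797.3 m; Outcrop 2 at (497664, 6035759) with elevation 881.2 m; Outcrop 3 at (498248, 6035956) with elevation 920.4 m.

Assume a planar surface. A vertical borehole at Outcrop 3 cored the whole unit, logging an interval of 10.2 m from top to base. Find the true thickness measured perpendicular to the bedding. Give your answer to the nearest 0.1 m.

10.1 m

Let the plane be z = a·x + b·y + c.
Outcrop 2−Outcrop 1: 514a + 664b = 83.9;  Outcrop 3−Outcrop 1: 1098a + 861b = 123.1.
Solving gives a = 0.03316, b = 0.10069.
|∇z| = √(a²+b²) = 0.10601, so dip δ = arctan(0.10601) = 6.05°.
True thickness = vertical thickness × cos δ = 10.2 × cos 6.05° = 10.1 m.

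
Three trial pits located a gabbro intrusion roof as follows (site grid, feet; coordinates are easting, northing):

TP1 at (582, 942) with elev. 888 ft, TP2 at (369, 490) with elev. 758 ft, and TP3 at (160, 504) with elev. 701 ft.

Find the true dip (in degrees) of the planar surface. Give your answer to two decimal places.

Two edge vectors: TP1→TP2 = (-213, -452, -130), TP1→TP3 = (-422, -438, -187).
Normal n = (TP1→TP2) × (TP1→TP3) = (27584, 15029, -97450).
So ∂z/∂easting = −n_x/n_z = 0.28306 and ∂z/∂northing = −n_y/n_z = 0.15422.
Gradient magnitude |∇z| = √(a² + b²) = √(0.08012 + 0.02378) = 0.32235.
True dip = arctan(0.32235) = 17.87°, dipping toward WSW (azimuth ≈ 241°).

17.87°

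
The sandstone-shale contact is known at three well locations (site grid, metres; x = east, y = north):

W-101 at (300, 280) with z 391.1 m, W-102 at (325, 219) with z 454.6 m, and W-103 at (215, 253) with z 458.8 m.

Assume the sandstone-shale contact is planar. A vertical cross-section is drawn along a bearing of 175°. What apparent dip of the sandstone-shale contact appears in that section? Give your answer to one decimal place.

Two edge vectors: W-101→W-102 = (25, -61, 63.5), W-101→W-103 = (-85, -27, 67.7).
Normal n = (W-101→W-102) × (W-101→W-103) = (-2415.2, -7090, -5860).
So ∂z/∂x = −n_x/n_z = −0.41215 and ∂z/∂y = −n_y/n_z = −1.20990.
Unit vector along 175° is (sin 175°, cos 175°) = (0.0872, -0.9962).
Slope in that direction = a·(0.0872) + b·(-0.9962) = 1.16937.
Apparent dip = arctan|1.16937| = 49.5° (true dip is 52.0°, so apparent ≤ true as expected).

49.5°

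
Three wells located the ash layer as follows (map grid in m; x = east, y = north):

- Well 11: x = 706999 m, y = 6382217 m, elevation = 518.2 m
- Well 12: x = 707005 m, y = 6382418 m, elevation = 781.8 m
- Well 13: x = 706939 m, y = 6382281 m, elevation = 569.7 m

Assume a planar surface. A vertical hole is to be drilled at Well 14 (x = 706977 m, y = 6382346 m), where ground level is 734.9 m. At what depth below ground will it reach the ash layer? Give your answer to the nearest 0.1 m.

61.1 m

Two edge vectors: Well 11→Well 12 = (6, 201, 263.6), Well 11→Well 13 = (-60, 64, 51.5).
Normal n = (Well 11→Well 12) × (Well 11→Well 13) = (-6518.9, -16125, 12444).
So ∂z/∂x = −n_x/n_z = 0.523858888 and ∂z/∂y = −n_y/n_z = 1.295805207.
Intercept c from Well 11: 518.2 − 370367.71 − 8270110.02 = −8639959.53.
At (706977, 6382346): z_contact = 370356.18 + 8270277.18 − 8639959.53 = 673.83 m.
Depth below ground = 734.9 − 673.83 = 61.1 m.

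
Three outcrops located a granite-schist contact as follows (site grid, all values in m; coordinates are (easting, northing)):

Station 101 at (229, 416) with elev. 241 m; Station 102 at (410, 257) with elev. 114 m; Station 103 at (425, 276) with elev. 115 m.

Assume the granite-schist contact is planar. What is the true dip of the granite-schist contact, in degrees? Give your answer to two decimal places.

Two edge vectors: Station 101→Station 102 = (181, -159, -127), Station 101→Station 103 = (196, -140, -126).
Normal n = (Station 101→Station 102) × (Station 101→Station 103) = (2254, -2086, 5824).
So ∂z/∂E = −n_x/n_z = −0.38702 and ∂z/∂N = −n_y/n_z = 0.35817.
Gradient magnitude |∇z| = √(a² + b²) = √(0.14978 + 0.12829) = 0.52733.
True dip = arctan(0.52733) = 27.80°, dipping toward SE (azimuth ≈ 133°).

27.80°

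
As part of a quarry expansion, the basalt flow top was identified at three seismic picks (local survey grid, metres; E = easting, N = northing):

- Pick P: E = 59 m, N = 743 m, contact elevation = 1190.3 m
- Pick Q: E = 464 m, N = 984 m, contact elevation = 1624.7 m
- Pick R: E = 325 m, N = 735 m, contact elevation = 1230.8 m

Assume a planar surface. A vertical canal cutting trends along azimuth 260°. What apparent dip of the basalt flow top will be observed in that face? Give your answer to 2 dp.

Let the plane be z = a·E + b·N + c.
Pick Q−Pick P: 405a + 241b = 434.4;  Pick R−Pick P: 266a − 8b = 40.5.
Solving gives a = 0.19653, b = 1.47222.
Unit vector along 260° is (sin 260°, cos 260°) = (-0.9848, -0.1736).
Slope in that direction = a·(-0.9848) + b·(-0.1736) = −0.44919.
Apparent dip = arctan|0.44919| = 24.19° (true dip is 56.0°, so apparent ≤ true as expected).

24.19°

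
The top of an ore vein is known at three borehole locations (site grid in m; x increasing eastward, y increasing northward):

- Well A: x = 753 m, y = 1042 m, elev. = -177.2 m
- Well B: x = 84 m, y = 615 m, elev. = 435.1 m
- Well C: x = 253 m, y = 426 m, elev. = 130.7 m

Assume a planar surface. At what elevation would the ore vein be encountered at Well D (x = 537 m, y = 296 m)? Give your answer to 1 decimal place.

-286.2 m

Two edge vectors: Well A→Well B = (-669, -427, 612.3), Well A→Well C = (-500, -616, 307.9).
Normal n = (Well A→Well B) × (Well A→Well C) = (245703.5, -100164.9, 198604).
So ∂z/∂x = −n_x/n_z = −1.237153 and ∂z/∂y = −n_y/n_z = 0.504345.
Intercept c from Well A: -177.2 + 931.58 − 525.53 = 228.85.
At (537, 296): z = −664.4 + 149.3 + 228.85 = -286.2 m.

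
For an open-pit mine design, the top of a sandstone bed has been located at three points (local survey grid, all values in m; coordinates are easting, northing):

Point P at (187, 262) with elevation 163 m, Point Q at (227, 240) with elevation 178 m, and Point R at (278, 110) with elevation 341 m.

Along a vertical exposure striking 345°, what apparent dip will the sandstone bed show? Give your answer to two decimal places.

51.55°

Two edge vectors: Point P→Point Q = (40, -22, 15), Point P→Point R = (91, -152, 178).
Normal n = (Point P→Point Q) × (Point P→Point R) = (-1636, -5755, -4078).
So ∂z/∂easting = −n_x/n_z = −0.40118 and ∂z/∂northing = −n_y/n_z = −1.41123.
Unit vector along 345° is (sin 345°, cos 345°) = (-0.2588, 0.9659).
Slope in that direction = a·(-0.2588) + b·(0.9659) = −1.25931.
Apparent dip = arctan|1.25931| = 51.55° (true dip is 55.7°, so apparent ≤ true as expected).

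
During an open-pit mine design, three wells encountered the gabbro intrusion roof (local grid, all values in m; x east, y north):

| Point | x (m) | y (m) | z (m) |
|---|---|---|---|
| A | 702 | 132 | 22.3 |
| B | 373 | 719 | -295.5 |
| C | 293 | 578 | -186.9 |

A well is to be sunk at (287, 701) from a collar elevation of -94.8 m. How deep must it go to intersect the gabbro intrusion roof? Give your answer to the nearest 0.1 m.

Two edge vectors: A→B = (-329, 587, -317.8), A→C = (-409, 446, -209.2).
Normal n = (A→B) × (A→C) = (18938.4, 61153.4, 93349).
So ∂z/∂x = −n_x/n_z = −0.20288 and ∂z/∂y = −n_y/n_z = −0.65511.
Intercept c from A: 22.3 + 142.42 + 86.47 = 251.19.
At (287, 701): z_contact = −58.23 − 459.23 + 251.19 = -266.26 m.
Depth below ground = -94.8 − (-266.26) = 171.5 m.

171.5 m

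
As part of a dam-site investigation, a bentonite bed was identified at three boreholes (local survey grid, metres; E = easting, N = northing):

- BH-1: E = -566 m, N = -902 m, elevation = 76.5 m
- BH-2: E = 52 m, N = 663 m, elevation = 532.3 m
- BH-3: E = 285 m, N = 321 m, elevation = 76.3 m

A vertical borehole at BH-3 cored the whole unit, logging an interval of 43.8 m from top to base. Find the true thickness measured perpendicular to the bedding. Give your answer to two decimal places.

Two edge vectors: BH-1→BH-2 = (618, 1565, 455.8), BH-1→BH-3 = (851, 1223, -0.2).
Normal n = (BH-1→BH-2) × (BH-1→BH-3) = (-557756.4, 388009.4, -576001).
So ∂z/∂E = −n_x/n_z = −0.96833 and ∂z/∂N = −n_y/n_z = 0.67363.
|∇z| = √(a²+b²) = 1.17959, so dip δ = arctan(1.17959) = 49.71°.
True thickness = vertical thickness × cos δ = 43.8 × cos 49.71° = 28.32 m.

28.32 m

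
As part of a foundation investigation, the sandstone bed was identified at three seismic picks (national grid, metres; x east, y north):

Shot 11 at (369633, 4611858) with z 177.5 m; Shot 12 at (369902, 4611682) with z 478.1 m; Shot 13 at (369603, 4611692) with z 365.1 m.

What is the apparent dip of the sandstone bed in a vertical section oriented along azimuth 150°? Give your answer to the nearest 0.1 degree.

Two edge vectors: Shot 11→Shot 12 = (269, -176, 300.6), Shot 11→Shot 13 = (-30, -166, 187.6).
Normal n = (Shot 11→Shot 12) × (Shot 11→Shot 13) = (16882, -59482.4, -49934).
So ∂z/∂x = −n_x/n_z = 0.33809 and ∂z/∂y = −n_y/n_z = −1.19122.
Unit vector along 150° is (sin 150°, cos 150°) = (0.5000, -0.8660).
Slope in that direction = a·(0.5000) + b·(-0.8660) = 1.20067.
Apparent dip = arctan|1.20067| = 50.2° (true dip is 51.1°, so apparent ≤ true as expected).

50.2°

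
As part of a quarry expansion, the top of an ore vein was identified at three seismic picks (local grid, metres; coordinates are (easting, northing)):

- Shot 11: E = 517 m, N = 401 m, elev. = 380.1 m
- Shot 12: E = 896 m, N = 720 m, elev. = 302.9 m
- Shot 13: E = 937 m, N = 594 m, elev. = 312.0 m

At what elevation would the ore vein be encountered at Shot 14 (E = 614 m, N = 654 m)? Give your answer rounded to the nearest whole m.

342 m

Let the plane be z = a·E + b·N + c.
Shot 12−Shot 11: 379a + 319b = −77.2;  Shot 13−Shot 11: 420a + 193b = −68.1.
Solving gives a = −0.11218, b = −0.10873.
Then c = 380.1 − a·517 − b·401 = 481.70.
At (614, 654): z = −68.9 − 71.1 + 481.70 = 341.7 m.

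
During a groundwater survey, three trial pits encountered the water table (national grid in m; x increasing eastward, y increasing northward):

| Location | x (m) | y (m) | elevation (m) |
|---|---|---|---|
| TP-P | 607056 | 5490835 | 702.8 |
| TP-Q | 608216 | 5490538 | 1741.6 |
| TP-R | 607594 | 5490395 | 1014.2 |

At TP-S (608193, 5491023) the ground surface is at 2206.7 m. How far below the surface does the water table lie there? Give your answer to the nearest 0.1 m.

Let the plane be z = a·x + b·y + c.
TP-Q−TP-P: 1160a − 297b = 1038.8;  TP-R−TP-P: 538a − 440b = 311.4.
Solving gives a = 1.039850662, b = 0.563726491.
Then c = 702.8 − a·607056 − b·5490835 = −3725873.93.
At (608193, 5491023): z_contact = 632429.89 + 3095435.13 − 3725873.93 = 1991.09 m.
Depth below ground = 2206.7 − 1991.09 = 215.6 m.

215.6 m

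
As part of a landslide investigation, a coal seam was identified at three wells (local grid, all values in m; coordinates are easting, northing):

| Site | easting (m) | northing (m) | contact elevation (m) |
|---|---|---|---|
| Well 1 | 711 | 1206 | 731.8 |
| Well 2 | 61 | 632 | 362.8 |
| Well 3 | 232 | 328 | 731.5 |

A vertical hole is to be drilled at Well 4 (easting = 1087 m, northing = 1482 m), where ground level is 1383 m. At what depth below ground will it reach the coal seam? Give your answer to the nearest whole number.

404 m

Let the plane be z = a·easting + b·northing + c.
Well 2−Well 1: −650a − 574b = −369;  Well 3−Well 1: −479a − 878b = −0.3.
Solving gives a = 1.09486, b = −0.59697.
Then c = 731.8 − a·711 − b·1206 = 673.30.
At (1087, 1482): z_contact = 1190.1 − 884.7 + 673.30 = 978.7 m.
Depth below ground = 1383 − 978.7 = 404 m.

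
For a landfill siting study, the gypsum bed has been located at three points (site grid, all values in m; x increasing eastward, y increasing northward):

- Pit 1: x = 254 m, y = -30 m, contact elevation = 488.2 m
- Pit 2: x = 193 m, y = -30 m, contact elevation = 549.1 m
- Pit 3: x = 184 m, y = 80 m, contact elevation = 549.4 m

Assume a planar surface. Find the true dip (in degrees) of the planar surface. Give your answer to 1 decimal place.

Let the plane be z = a·x + b·y + c.
Pit 2−Pit 1: −61a + 0b = 60.9;  Pit 3−Pit 1: −70a + 110b = 61.2.
Solving gives a = −0.99836, b = −0.07896.
Gradient magnitude |∇z| = √(a² + b²) = √(0.99672 + 0.00623) = 1.00148.
True dip = arctan(1.00148) = 45.0°, dipping toward E (azimuth ≈ 085°).

45.0°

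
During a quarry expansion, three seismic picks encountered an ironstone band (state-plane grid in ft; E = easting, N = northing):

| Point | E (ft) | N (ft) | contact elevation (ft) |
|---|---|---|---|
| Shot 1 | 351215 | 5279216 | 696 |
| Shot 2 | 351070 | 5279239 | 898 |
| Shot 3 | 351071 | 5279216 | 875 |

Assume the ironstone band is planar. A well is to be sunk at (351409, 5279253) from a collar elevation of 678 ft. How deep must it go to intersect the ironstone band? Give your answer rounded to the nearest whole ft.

Let the plane be z = a·E + b·N + c.
Shot 2−Shot 1: −145a + 23b = 202;  Shot 3−Shot 1: −144a + 0b = 179.
Solving gives a = −1.24305556, b = 0.94595411.
Then c = 696 − a·351215 − b·5279216 = −4556620.30.
At (351409, 5279253): z_contact = −436820.9 + 4993931.1 − 4556620.30 = 489.8 ft.
Depth below ground = 678 − 489.8 = 188 ft.

188 ft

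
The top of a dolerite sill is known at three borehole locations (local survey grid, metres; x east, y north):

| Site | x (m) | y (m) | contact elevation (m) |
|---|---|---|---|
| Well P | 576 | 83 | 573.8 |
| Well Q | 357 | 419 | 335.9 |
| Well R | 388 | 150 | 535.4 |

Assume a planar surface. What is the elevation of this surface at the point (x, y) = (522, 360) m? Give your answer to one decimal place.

Two edge vectors: Well P→Well Q = (-219, 336, -237.9), Well P→Well R = (-188, 67, -38.4).
Normal n = (Well P→Well Q) × (Well P→Well R) = (3036.9, 36315.6, 48495).
So ∂z/∂x = −n_x/n_z = −0.06262 and ∂z/∂y = −n_y/n_z = −0.74885.
Intercept c from Well P: 573.8 + 36.07 + 62.15 = 672.03.
At (522, 360): z = −32.7 − 269.6 + 672.03 = 369.7 m.

369.7 m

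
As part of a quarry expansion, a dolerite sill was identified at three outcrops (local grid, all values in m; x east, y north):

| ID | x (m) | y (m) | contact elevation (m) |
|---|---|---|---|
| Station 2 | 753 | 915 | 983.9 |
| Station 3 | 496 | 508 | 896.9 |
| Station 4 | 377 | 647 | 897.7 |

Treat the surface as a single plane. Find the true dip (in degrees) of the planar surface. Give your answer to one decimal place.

10.6°

Two edge vectors: Station 2→Station 3 = (-257, -407, -87), Station 2→Station 4 = (-376, -268, -86.2).
Normal n = (Station 2→Station 3) × (Station 2→Station 4) = (11767.4, 10558.6, -84156).
So ∂z/∂x = −n_x/n_z = 0.13983 and ∂z/∂y = −n_y/n_z = 0.12546.
Gradient magnitude |∇z| = √(a² + b²) = √(0.01955 + 0.01574) = 0.18787.
True dip = arctan(0.18787) = 10.6°, dipping toward SW (azimuth ≈ 228°).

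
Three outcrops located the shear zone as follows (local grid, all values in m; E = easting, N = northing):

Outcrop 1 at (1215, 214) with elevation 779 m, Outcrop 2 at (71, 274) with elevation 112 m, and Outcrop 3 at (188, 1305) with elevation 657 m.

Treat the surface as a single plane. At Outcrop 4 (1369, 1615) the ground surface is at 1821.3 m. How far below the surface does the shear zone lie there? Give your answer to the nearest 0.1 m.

Let the plane be z = a·E + b·N + c.
Outcrop 2−Outcrop 1: −1144a + 60b = −667;  Outcrop 3−Outcrop 1: −1027a + 1091b = −122.
Solving gives a = 0.607153, b = 0.459712.
Then c = 779 − a·1215 − b·214 = −57.07.
At (1369, 1615): z_contact = 831.19 + 742.43 − 57.07 = 1516.56 m.
Depth below ground = 1821.3 − 1516.56 = 304.7 m.

304.7 m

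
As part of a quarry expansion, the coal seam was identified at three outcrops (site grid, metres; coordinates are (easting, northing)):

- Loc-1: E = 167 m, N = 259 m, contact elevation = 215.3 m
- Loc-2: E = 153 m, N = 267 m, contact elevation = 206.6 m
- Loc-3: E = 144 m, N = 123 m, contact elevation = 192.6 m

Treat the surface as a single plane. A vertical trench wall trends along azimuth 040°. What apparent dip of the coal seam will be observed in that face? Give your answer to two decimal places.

24.86°

Two edge vectors: Loc-1→Loc-2 = (-14, 8, -8.7), Loc-1→Loc-3 = (-23, -136, -22.7).
Normal n = (Loc-1→Loc-2) × (Loc-1→Loc-3) = (-1364.8, -117.7, 2088).
So ∂z/∂E = −n_x/n_z = 0.65364 and ∂z/∂N = −n_y/n_z = 0.05637.
Unit vector along 040° is (sin 40°, cos 40°) = (0.6428, 0.7660).
Slope in that direction = a·(0.6428) + b·(0.7660) = 0.46333.
Apparent dip = arctan|0.46333| = 24.86° (true dip is 33.3°, so apparent ≤ true as expected).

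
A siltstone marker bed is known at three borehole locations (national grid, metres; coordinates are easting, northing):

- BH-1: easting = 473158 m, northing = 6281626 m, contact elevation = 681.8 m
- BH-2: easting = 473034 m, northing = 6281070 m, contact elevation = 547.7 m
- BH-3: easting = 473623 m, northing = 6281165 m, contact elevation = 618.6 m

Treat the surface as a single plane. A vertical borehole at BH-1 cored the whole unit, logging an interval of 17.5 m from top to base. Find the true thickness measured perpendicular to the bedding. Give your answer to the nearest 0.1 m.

Let the plane be z = a·easting + b·northing + c.
BH-2−BH-1: −124a − 556b = −134.1;  BH-3−BH-1: 465a − 461b = −63.2.
Solving gives a = 0.08451, b = 0.22234.
|∇z| = √(a²+b²) = 0.23786, so dip δ = arctan(0.23786) = 13.38°.
True thickness = vertical thickness × cos δ = 17.5 × cos 13.38° = 17.0 m.

17.0 m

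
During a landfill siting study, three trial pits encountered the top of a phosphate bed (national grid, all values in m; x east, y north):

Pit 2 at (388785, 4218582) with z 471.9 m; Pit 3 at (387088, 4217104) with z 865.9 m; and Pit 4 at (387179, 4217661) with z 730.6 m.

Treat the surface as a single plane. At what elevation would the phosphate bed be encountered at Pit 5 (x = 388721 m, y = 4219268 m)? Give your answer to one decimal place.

309.5 m

Two edge vectors: Pit 2→Pit 3 = (-1697, -1478, 394), Pit 2→Pit 4 = (-1606, -921, 258.7).
Normal n = (Pit 2→Pit 3) × (Pit 2→Pit 4) = (-19484.6, -193750.1, -810731).
So ∂z/∂x = −n_x/n_z = −0.024033372 and ∂z/∂y = −n_y/n_z = −0.238981980.
Intercept c from Pit 2: 471.9 + 9343.81 + 1008165.08 = 1017980.80.
At (388721, 4219268): z = −9342.3 − 1008329.0 + 1017980.80 = 309.5 m.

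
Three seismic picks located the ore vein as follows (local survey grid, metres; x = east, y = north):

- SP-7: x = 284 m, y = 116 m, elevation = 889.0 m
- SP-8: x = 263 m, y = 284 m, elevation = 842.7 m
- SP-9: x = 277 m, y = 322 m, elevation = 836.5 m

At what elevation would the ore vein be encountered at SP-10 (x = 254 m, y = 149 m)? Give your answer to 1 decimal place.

Two edge vectors: SP-7→SP-8 = (-21, 168, -46.3), SP-7→SP-9 = (-7, 206, -52.5).
Normal n = (SP-7→SP-8) × (SP-7→SP-9) = (717.8, -778.4, -3150).
So ∂z/∂x = −n_x/n_z = 0.22787 and ∂z/∂y = −n_y/n_z = −0.24711.
Intercept c from SP-7: 889 − 64.72 + 28.66 = 852.95.
At (254, 149): z = 57.9 − 36.8 + 852.95 = 874.0 m.

874.0 m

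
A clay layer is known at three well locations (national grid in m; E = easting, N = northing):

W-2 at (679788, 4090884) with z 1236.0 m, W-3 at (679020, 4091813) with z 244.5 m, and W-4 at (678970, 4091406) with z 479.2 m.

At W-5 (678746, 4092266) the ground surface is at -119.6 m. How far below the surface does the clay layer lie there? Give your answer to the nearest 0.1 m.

Two edge vectors: W-2→W-3 = (-768, 929, -991.5), W-2→W-4 = (-818, 522, -756.8).
Normal n = (W-2→W-3) × (W-2→W-4) = (-185504.2, 229824.6, 359026).
So ∂z/∂E = −n_x/n_z = 0.516687371 and ∂z/∂N = −n_y/n_z = −0.640133584.
Intercept c from W-2: 1236 − 351237.87 + 2618712.24 = 2268710.36.
At (678746, 4092266): z_contact = 350699.49 − 2619596.90 + 2268710.36 = -187.05 m.
Depth below ground = -119.6 − (-187.05) = 67.5 m.

67.5 m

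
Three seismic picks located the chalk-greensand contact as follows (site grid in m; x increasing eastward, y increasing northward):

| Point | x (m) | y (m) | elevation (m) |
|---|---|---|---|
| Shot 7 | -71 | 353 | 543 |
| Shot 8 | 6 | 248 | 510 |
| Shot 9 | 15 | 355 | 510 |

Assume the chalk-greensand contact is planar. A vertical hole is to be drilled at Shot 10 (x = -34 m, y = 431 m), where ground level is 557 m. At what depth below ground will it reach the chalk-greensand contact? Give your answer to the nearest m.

Let the plane be z = a·x + b·y + c.
Shot 8−Shot 7: 77a − 105b = −33;  Shot 9−Shot 7: 86a + 2b = −33.
Solving gives a = −0.38447, b = 0.03234.
Then c = 543 − a·-71 − b·353 = 504.29.
At (-34, 431): z_contact = 13.1 + 13.9 + 504.29 = 531.3 m.
Depth below ground = 557 − 531.3 = 26 m.

26 m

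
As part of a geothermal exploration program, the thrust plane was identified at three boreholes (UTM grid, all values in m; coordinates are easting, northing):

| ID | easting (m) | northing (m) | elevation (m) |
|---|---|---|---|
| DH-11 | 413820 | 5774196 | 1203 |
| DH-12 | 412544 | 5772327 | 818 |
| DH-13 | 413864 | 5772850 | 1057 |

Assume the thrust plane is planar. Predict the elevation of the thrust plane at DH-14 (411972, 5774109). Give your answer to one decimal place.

Two edge vectors: DH-11→DH-12 = (-1276, -1869, -385), DH-11→DH-13 = (44, -1346, -146).
Normal n = (DH-11→DH-12) × (DH-11→DH-13) = (-245336, -203236, 1799732).
So ∂z/∂easting = −n_x/n_z = 0.136318074 and ∂z/∂northing = −n_y/n_z = 0.112925702.
Intercept c from DH-11: 1203 − 56411.15 − 652055.14 = −707263.28.
At (411972, 5774109): z = 56159.2 + 652045.3 − 707263.28 = 941.3 m.

941.3 m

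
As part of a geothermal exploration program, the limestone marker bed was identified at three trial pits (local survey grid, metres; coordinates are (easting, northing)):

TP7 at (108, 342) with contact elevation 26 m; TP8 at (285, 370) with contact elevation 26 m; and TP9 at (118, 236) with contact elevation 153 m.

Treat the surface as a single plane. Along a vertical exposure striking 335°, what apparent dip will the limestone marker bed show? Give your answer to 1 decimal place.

49.0°

Let the plane be z = a·E + b·N + c.
TP8−TP7: 177a + 28b = 0;  TP9−TP7: 10a − 106b = 127.
Solving gives a = 0.18675, b = −1.18050.
Unit vector along 335° is (sin 335°, cos 335°) = (-0.4226, 0.9063).
Slope in that direction = a·(-0.4226) + b·(0.9063) = −1.14881.
Apparent dip = arctan|1.14881| = 49.0° (true dip is 50.1°, so apparent ≤ true as expected).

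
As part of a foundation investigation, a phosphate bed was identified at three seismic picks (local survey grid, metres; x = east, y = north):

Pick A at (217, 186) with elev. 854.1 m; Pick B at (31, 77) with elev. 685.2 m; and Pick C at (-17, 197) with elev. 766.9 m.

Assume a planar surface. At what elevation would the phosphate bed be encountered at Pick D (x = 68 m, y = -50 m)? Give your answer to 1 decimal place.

Let the plane be z = a·x + b·y + c.
Pick B−Pick A: −186a − 109b = −168.9;  Pick C−Pick A: −234a + 11b = −87.2.
Solving gives a = 0.41241, b = 0.84580.
Then c = 854.1 − a·217 − b·186 = 607.29.
At (68, -50): z = 28.0 − 42.3 + 607.29 = 593.0 m.

593.0 m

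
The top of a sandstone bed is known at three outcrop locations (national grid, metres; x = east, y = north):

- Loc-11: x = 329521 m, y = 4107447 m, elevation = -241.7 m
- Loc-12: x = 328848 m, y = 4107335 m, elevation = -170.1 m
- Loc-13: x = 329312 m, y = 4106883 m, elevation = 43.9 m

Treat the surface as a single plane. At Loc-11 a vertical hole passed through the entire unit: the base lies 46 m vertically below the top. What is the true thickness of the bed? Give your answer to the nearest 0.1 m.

Let the plane be z = a·x + b·y + c.
Loc-12−Loc-11: −673a − 112b = 71.6;  Loc-13−Loc-11: −209a − 564b = 285.6.
Solving gives a = −0.02357, b = −0.49765.
|∇z| = √(a²+b²) = 0.49821, so dip δ = arctan(0.49821) = 26.48°.
True thickness = vertical thickness × cos δ = 46 × cos 26.48° = 41.2 m.

41.2 m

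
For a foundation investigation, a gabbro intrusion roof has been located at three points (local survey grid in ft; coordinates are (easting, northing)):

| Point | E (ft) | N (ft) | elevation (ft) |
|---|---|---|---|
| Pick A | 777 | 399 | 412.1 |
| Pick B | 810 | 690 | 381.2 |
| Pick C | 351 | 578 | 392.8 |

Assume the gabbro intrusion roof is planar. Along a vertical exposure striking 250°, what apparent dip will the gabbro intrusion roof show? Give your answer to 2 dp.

2.05°

Let the plane be z = a·E + b·N + c.
Pick B−Pick A: 33a + 291b = −30.9;  Pick C−Pick A: −426a + 179b = −19.3.
Solving gives a = 0.00066, b = −0.10626.
Unit vector along 250° is (sin 250°, cos 250°) = (-0.9397, -0.3420).
Slope in that direction = a·(-0.9397) + b·(-0.3420) = 0.03573.
Apparent dip = arctan|0.03573| = 2.05° (true dip is 6.1°, so apparent ≤ true as expected).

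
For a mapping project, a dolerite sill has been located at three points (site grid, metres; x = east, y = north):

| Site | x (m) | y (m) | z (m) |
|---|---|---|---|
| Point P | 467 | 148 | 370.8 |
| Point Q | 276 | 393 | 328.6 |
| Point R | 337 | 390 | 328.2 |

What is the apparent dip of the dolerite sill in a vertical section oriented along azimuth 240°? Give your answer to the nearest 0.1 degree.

Let the plane be z = a·x + b·y + c.
Point Q−Point P: −191a + 245b = −42.2;  Point R−Point P: −130a + 242b = −42.6.
Solving gives a = −0.01563, b = −0.18443.
Unit vector along 240° is (sin 240°, cos 240°) = (-0.8660, -0.5000).
Slope in that direction = a·(-0.8660) + b·(-0.5000) = 0.10575.
Apparent dip = arctan|0.10575| = 6.0° (true dip is 10.5°, so apparent ≤ true as expected).

6.0°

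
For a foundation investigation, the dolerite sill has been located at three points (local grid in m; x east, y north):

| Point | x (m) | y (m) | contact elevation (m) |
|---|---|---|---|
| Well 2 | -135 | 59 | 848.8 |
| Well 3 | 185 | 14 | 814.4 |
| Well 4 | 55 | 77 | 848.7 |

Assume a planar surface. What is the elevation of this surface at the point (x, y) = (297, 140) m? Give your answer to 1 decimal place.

Let the plane be z = a·x + b·y + c.
Well 3−Well 2: 320a − 45b = −34.4;  Well 4−Well 2: 190a + 18b = −0.1.
Solving gives a = −0.04358, b = 0.45451.
Then c = 848.8 − a·-135 − b·59 = 816.10.
At (297, 140): z = −12.9 + 63.6 + 816.10 = 866.8 m.

866.8 m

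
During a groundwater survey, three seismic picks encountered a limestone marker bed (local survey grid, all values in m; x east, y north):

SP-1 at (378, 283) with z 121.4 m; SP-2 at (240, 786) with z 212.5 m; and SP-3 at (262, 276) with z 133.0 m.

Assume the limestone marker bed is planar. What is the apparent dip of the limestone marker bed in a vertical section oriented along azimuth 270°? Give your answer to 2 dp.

Let the plane be z = a·x + b·y + c.
SP-2−SP-1: −138a + 503b = 91.1;  SP-3−SP-1: −116a − 7b = 11.6.
Solving gives a = −0.10912, b = 0.15118.
Unit vector along 270° is (sin 270°, cos 270°) = (-1.0000, -0.0000).
Slope in that direction = a·(-1.0000) + b·(-0.0000) = 0.10912.
Apparent dip = arctan|0.10912| = 6.23° (true dip is 10.6°, so apparent ≤ true as expected).

6.23°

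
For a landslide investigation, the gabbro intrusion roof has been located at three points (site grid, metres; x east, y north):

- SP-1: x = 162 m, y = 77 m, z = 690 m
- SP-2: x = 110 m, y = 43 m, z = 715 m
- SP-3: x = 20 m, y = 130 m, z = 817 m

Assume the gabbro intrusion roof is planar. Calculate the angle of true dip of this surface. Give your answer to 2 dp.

Let the plane be z = a·x + b·y + c.
SP-2−SP-1: −52a − 34b = 25;  SP-3−SP-1: −142a + 53b = 127.
Solving gives a = −0.74407, b = 0.40269.
Gradient magnitude |∇z| = √(a² + b²) = √(0.55363 + 0.16216) = 0.84605.
True dip = arctan(0.84605) = 40.23°, dipping toward ESE (azimuth ≈ 118°).

40.23°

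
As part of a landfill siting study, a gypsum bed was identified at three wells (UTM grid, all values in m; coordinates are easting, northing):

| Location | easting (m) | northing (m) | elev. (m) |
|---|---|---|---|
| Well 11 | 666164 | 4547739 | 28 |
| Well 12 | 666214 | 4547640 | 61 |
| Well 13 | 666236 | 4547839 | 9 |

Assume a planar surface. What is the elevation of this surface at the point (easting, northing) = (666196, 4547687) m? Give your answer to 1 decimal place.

46.0 m

Let the plane be z = a·easting + b·northing + c.
Well 12−Well 11: 50a − 99b = 33;  Well 13−Well 11: 72a + 100b = −19.
Solving gives a = 0.117001979, b = −0.274241425.
Then c = 28 − a·666164 − b·4547739 = 1169263.92.
At (666196, 4547687): z = 77946.3 − 1247164.2 + 1169263.92 = 46.0 m.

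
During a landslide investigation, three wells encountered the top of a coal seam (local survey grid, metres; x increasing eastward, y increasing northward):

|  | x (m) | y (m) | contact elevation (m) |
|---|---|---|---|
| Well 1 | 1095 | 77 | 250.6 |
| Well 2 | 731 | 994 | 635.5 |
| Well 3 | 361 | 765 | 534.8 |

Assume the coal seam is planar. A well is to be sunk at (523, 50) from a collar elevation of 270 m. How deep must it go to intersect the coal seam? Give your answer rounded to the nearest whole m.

37 m

Let the plane be z = a·x + b·y + c.
Well 2−Well 1: −364a + 917b = 384.9;  Well 3−Well 1: −734a + 688b = 284.2.
Solving gives a = 0.00994, b = 0.42368.
Then c = 250.6 − a·1095 − b·77 = 207.10.
At (523, 50): z_contact = 5.2 + 21.2 + 207.10 = 233.5 m.
Depth below ground = 270 − 233.5 = 37 m.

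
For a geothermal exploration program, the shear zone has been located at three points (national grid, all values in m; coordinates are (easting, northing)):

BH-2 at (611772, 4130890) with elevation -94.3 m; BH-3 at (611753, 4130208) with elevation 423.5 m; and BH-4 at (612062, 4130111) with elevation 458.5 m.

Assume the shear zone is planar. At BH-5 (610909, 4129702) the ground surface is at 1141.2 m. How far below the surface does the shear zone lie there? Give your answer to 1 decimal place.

230.6 m

Let the plane be z = a·E + b·N + c.
BH-3−BH-2: −19a − 682b = 517.8;  BH-4−BH-2: 290a − 779b = 552.8.
Solving gives a = −0.123983799, b = −0.755783443.
Then c = -94.3 − a·611772 − b·4130890 = 3197813.78.
At (610909, 4129702): z_contact = −75742.82 − 3121160.39 + 3197813.78 = 910.57 m.
Depth below ground = 1141.2 − 910.57 = 230.6 m.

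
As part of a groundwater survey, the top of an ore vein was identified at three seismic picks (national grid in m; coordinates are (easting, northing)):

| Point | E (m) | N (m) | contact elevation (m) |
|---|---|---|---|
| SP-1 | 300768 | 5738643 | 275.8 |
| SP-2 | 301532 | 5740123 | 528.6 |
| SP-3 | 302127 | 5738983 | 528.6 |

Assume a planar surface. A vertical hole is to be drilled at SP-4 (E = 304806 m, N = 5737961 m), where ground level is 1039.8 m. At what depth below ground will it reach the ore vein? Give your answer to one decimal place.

Let the plane be z = a·E + b·N + c.
SP-2−SP-1: 764a + 1480b = 252.8;  SP-3−SP-1: 1359a + 340b = 252.8.
Solving gives a = 0.164534472, b = 0.085875448.
Then c = 275.8 − a·300768 − b·5738643 = −542019.44.
At (304806, 5737961): z_contact = 50151.09 + 492749.97 − 542019.44 = 881.62 m.
Depth below ground = 1039.8 − 881.62 = 158.2 m.

158.2 m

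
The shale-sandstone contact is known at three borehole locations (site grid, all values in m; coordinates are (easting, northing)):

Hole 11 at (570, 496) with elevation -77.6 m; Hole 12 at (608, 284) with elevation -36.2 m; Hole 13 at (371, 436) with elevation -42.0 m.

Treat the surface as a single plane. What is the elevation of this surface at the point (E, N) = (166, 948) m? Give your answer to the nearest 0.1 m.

Let the plane be z = a·E + b·N + c.
Hole 12−Hole 11: 38a − 212b = 41.4;  Hole 13−Hole 11: −199a − 60b = 35.6.
Solving gives a = −0.11386, b = −0.21569.
Then c = -77.6 − a·570 − b·496 = 94.28.
At (166, 948): z = −18.9 − 204.5 + 94.28 = -129.1 m.

-129.1 m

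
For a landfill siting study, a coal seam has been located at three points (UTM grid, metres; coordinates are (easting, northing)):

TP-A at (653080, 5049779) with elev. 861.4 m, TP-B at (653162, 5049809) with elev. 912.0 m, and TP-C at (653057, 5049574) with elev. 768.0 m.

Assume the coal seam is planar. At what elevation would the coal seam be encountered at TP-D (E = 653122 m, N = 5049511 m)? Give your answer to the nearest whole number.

Two edge vectors: TP-A→TP-B = (82, 30, 50.6), TP-A→TP-C = (-23, -205, -93.4).
Normal n = (TP-A→TP-B) × (TP-A→TP-C) = (7571, 6495, -16120).
So ∂z/∂E = −n_x/n_z = 0.46966501 and ∂z/∂N = −n_y/n_z = 0.40291563.
Intercept c from TP-A: 861.4 − 306728.83 − 2034634.90 = −2340502.33.
At (653122, 5049511): z = 306748.6 + 2034526.9 − 2340502.33 = 773.1 m.

773 m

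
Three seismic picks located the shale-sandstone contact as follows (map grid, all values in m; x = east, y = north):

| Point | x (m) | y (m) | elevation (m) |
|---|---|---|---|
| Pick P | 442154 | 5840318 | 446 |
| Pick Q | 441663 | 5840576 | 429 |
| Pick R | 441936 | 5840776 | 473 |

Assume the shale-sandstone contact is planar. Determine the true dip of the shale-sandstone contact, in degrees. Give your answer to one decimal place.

7.6°

Let the plane be z = a·x + b·y + c.
Pick Q−Pick P: −491a + 258b = −17;  Pick R−Pick P: −218a + 458b = 27.
Solving gives a = 0.08748, b = 0.10059.
Gradient magnitude |∇z| = √(a² + b²) = √(0.00765 + 0.01012) = 0.13331.
True dip = arctan(0.13331) = 7.6°, dipping toward SW (azimuth ≈ 221°).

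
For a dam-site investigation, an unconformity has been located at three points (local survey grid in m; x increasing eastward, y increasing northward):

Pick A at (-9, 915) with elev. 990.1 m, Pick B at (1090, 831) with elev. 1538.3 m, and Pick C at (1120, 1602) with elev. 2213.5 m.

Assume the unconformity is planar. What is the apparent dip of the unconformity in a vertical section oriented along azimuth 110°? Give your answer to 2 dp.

Let the plane be z = a·x + b·y + c.
Pick B−Pick A: 1099a − 84b = 548.2;  Pick C−Pick A: 1129a + 687b = 1223.4.
Solving gives a = 0.56408, b = 0.85380.
Unit vector along 110° is (sin 110°, cos 110°) = (0.9397, -0.3420).
Slope in that direction = a·(0.9397) + b·(-0.3420) = 0.23804.
Apparent dip = arctan|0.23804| = 13.39° (true dip is 45.7°, so apparent ≤ true as expected).

13.39°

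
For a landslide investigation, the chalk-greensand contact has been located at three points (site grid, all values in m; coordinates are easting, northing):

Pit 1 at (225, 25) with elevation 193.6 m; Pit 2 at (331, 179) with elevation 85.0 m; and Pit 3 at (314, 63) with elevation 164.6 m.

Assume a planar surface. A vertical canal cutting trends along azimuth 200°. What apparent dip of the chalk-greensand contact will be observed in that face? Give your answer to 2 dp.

33.10°

Two edge vectors: Pit 1→Pit 2 = (106, 154, -108.6), Pit 1→Pit 3 = (89, 38, -29).
Normal n = (Pit 1→Pit 2) × (Pit 1→Pit 3) = (-339.2, -6591.4, -9678).
So ∂z/∂easting = −n_x/n_z = −0.03505 and ∂z/∂northing = −n_y/n_z = −0.68107.
Unit vector along 200° is (sin 200°, cos 200°) = (-0.3420, -0.9397).
Slope in that direction = a·(-0.3420) + b·(-0.9397) = 0.65198.
Apparent dip = arctan|0.65198| = 33.10° (true dip is 34.3°, so apparent ≤ true as expected).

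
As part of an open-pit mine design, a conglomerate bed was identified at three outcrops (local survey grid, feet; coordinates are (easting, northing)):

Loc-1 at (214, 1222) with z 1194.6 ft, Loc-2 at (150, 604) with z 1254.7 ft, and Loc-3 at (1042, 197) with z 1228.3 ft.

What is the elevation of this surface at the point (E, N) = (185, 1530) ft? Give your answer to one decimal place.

1168.9 ft

Let the plane be z = a·E + b·N + c.
Loc-2−Loc-1: −64a − 618b = 60.1;  Loc-3−Loc-1: 828a − 1025b = 33.7.
Solving gives a = −0.070632, b = −0.089935.
Then c = 1194.6 − a·214 − b·1222 = 1319.62.
At (185, 1530): z = −13.1 − 137.6 + 1319.62 = 1168.9 ft.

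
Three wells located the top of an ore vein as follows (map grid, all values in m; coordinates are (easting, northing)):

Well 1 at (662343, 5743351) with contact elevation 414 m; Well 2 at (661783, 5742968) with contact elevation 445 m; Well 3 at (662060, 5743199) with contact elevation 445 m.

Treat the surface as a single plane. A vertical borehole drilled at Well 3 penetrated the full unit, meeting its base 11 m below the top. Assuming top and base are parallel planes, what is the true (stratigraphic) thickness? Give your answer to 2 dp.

9.91 m

Two edge vectors: Well 1→Well 2 = (-560, -383, 31), Well 1→Well 3 = (-283, -152, 31).
Normal n = (Well 1→Well 2) × (Well 1→Well 3) = (-7161, 8587, -23269).
So ∂z/∂E = −n_x/n_z = −0.30775 and ∂z/∂N = −n_y/n_z = 0.36903.
|∇z| = √(a²+b²) = 0.48051, so dip δ = arctan(0.48051) = 25.66°.
True thickness = vertical thickness × cos δ = 11 × cos 25.66° = 9.91 m.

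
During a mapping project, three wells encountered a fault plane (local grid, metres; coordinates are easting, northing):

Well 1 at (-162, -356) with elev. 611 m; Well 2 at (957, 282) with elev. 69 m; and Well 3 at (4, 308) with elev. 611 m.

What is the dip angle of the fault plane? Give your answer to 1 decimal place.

Let the plane be z = a·easting + b·northing + c.
Well 2−Well 1: 1119a + 638b = −542;  Well 3−Well 1: 166a + 664b = 0.
Solving gives a = −0.56488, b = 0.14122.
Gradient magnitude |∇z| = √(a² + b²) = √(0.31909 + 0.01994) = 0.58226.
True dip = arctan(0.58226) = 30.2°, dipping toward ESE (azimuth ≈ 104°).

30.2°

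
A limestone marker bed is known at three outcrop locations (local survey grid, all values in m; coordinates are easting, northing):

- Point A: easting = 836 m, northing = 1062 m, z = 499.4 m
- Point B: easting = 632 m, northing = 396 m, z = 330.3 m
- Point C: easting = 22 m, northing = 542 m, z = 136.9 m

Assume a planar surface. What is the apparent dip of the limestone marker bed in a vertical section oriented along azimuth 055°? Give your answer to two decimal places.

Let the plane be z = a·easting + b·northing + c.
Point B−Point A: −204a − 666b = −169.1;  Point C−Point A: −814a − 520b = −362.5.
Solving gives a = 0.35201, b = 0.14608.
Unit vector along 055° is (sin 55°, cos 55°) = (0.8192, 0.5736).
Slope in that direction = a·(0.8192) + b·(0.5736) = 0.37214.
Apparent dip = arctan|0.37214| = 20.41° (true dip is 20.9°, so apparent ≤ true as expected).

20.41°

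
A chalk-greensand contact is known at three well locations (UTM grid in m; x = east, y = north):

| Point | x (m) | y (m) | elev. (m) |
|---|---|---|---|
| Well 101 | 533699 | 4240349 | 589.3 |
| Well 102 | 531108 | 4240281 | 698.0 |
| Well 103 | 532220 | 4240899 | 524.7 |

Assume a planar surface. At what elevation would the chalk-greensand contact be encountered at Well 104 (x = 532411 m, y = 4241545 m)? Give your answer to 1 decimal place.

378.8 m

Two edge vectors: Well 101→Well 102 = (-2591, -68, 108.7), Well 101→Well 103 = (-1479, 550, -64.6).
Normal n = (Well 101→Well 102) × (Well 101→Well 103) = (-55392.2, -328145.9, -1525622).
So ∂z/∂x = −n_x/n_z = −0.036307945 and ∂z/∂y = −n_y/n_z = −0.215089911.
Intercept c from Well 101: 589.3 + 19377.51 + 912056.29 = 932023.10.
At (532411, 4241545): z = −19330.7 − 912313.5 + 932023.10 = 378.8 m.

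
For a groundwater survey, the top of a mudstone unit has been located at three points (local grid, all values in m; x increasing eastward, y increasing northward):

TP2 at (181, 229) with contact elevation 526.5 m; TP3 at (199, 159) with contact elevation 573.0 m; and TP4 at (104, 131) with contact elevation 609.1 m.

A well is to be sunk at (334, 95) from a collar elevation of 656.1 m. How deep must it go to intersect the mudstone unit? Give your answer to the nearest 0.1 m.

Let the plane be z = a·x + b·y + c.
TP3−TP2: 18a − 70b = 46.5;  TP4−TP2: −77a − 98b = 82.6.
Solving gives a = −0.17123, b = −0.70832.
Then c = 526.5 − a·181 − b·229 = 719.70.
At (334, 95): z_contact = −57.19 − 67.29 + 719.70 = 595.22 m.
Depth below ground = 656.1 − 595.22 = 60.9 m.

60.9 m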